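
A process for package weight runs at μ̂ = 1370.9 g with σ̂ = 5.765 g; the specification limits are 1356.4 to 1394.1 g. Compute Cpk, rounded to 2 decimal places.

Cpu = (USL − μ̂) / (3σ̂) = (1394.1 − 1370.9) / (3 × 5.765) = 1.3414; Cpl = (μ̂ − LSL) / (3σ̂) = (1370.9 − 1356.4) / (3 × 5.765) = 0.8384; Cpk = min(Cpu, Cpl) = 0.8384

0.84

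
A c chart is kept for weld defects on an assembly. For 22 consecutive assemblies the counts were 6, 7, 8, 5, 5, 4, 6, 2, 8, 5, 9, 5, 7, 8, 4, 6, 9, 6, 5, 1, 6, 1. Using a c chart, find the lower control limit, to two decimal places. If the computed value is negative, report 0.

c̄ = (6 + 7 + 8 + 5 + 5 + 4 + 6 + 2 + 8 + 5 + 9 + 5 + 7 + 8 + 4 + 6 + 9 + 6 + 5 + 1 + 6 + 1) / 22 = 123 / 22 = 5.5909
LCL = c̄ − 3√c̄ = 5.5909 − 3 × 2.3645 = -1.5026 → 0 (cannot be negative)

0.00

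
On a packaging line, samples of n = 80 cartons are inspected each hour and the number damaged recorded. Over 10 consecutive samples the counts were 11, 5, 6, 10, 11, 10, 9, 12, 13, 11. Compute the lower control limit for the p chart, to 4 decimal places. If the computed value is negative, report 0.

p̄ = Σdᵢ / (k·n) = 98 / (10 × 80) = 0.12250
LCL = p̄ − 3·√(p̄(1−p̄)/n) = 0.12250 − 3 × 0.03666 = 0.01253

0.0125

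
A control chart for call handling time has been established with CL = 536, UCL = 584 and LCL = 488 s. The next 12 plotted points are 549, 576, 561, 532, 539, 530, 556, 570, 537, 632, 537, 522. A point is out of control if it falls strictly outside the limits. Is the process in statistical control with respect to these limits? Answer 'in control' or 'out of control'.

out of control

Compare each point to [488, 584]: sample 10 = 632 > UCL.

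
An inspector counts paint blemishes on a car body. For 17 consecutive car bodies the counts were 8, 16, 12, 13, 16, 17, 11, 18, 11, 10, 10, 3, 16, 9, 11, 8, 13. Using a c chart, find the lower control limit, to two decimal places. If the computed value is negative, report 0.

c̄ = (8 + 16 + 12 + 13 + 16 + 17 + 11 + 18 + 11 + 10 + 10 + 3 + 16 + 9 + 11 + 8 + 13) / 17 = 202 / 17 = 11.8824
LCL = c̄ − 3√c̄ = 11.8824 − 3 × 3.4471 = 1.5411

1.54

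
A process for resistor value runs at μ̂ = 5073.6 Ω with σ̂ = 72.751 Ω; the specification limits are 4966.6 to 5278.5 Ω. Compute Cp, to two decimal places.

0.71

Cp = (USL − LSL) / (6σ̂) = (5278.5 − 4966.6) / (6 × 72.751) = 311.9000 / 436.5060 = 0.7145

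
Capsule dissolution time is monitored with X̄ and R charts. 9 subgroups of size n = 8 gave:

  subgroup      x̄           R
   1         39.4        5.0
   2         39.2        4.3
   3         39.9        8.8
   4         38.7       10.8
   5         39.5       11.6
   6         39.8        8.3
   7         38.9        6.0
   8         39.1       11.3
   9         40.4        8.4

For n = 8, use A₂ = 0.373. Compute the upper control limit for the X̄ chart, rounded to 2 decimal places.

42.52

X̄̄ = (39.4 + 39.2 + 39.9 + 38.7 + 39.5 + 39.8 + 38.9 + 39.1 + 40.4) / 9 = 354.9000 / 9 = 39.4333
R̄ = (5.0 + 4.3 + 8.8 + 10.8 + 11.6 + 8.3 + 6.0 + 11.3 + 8.4) / 9 = 74.5000 / 9 = 8.2778
UCL = X̄̄ + A₂·R̄ = 39.4333 + 0.373 × 8.2778 = 42.5209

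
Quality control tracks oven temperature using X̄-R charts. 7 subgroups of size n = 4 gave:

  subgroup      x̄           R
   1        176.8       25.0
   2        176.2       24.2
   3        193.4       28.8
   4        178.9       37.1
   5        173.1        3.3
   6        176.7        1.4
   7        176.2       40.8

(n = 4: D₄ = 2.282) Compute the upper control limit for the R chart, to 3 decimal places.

R̄ = (25.0 + 24.2 + 28.8 + 37.1 + 3.3 + 1.4 + 40.8) / 7 = 160.6000 / 7 = 22.9429
UCL_R = D₄·R̄ = 2.282 × 22.9429 = 52.3556

52.356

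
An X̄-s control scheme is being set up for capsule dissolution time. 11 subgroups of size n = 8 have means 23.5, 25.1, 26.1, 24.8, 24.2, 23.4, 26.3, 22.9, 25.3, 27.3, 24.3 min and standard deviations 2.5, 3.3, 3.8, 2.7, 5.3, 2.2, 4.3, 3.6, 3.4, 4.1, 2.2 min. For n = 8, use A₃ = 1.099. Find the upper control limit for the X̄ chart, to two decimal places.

X̄̄ = (23.5 + 25.1 + 26.1 + 24.8 + 24.2 + 23.4 + 26.3 + 22.9 + 25.3 + 27.3 + 24.3) / 11 = 24.8364
s̄ = (2.5 + 3.3 + 3.8 + 2.7 + 5.3 + 2.2 + 4.3 + 3.6 + 3.4 + 4.1 + 2.2) / 11 = 3.4000
UCL = X̄̄ + A₃·s̄ = 24.8364 + 1.099 × 3.4000 = 28.5730

28.57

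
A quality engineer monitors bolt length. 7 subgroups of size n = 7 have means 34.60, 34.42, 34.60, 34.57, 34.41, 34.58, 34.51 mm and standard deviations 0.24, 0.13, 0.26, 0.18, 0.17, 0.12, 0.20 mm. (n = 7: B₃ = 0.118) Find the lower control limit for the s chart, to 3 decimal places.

0.022

s̄ = (0.24 + 0.13 + 0.26 + 0.18 + 0.17 + 0.12 + 0.20) / 7 = 0.1857
LCL_s = B₃·s̄ = 0.118 × 0.1857 = 0.0219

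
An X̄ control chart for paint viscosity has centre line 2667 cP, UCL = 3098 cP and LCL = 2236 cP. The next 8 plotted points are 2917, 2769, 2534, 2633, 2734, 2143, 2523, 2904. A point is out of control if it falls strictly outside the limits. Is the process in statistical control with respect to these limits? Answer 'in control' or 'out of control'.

out of control

Compare each point to [2236, 3098]: sample 6 = 2143 < LCL.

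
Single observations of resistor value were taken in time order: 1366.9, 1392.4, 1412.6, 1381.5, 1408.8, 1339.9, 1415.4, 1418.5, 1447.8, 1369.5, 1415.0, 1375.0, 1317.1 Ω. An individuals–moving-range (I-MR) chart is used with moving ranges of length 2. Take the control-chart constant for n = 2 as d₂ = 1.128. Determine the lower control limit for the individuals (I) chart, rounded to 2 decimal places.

X̄ = (1366.9 + 1392.4 + 1412.6 + 1381.5 + 1408.8 + 1339.9 + 1415.4 + 1418.5 + 1447.8 + 1369.5 + 1415.0 + 1375.0 + 1317.1) / 13 = 1389.2615
Moving ranges: 25.5, 20.2, 31.1, 27.3, 68.9, 75.5, 3.1, 29.3, 78.3, 45.5, 40.0, 57.9; M̄R̄ = 502.6000 / 12 = 41.8833
LCL = X̄ − 3·M̄R̄/d₂ = 1389.2615 − 3 × 41.8833 / 1.128 = 1277.8697

1277.87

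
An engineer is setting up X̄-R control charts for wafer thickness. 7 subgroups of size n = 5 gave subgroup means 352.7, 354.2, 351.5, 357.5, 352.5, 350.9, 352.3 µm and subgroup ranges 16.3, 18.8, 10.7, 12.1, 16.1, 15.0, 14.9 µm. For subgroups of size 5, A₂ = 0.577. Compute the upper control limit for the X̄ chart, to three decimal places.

X̄̄ = (352.7 + 354.2 + 351.5 + 357.5 + 352.5 + 350.9 + 352.3) / 7 = 2471.6000 / 7 = 353.0857
R̄ = (16.3 + 18.8 + 10.7 + 12.1 + 16.1 + 15.0 + 14.9) / 7 = 103.9000 / 7 = 14.8429
UCL = X̄̄ + A₂·R̄ = 353.0857 + 0.577 × 14.8429 = 361.6500

361.650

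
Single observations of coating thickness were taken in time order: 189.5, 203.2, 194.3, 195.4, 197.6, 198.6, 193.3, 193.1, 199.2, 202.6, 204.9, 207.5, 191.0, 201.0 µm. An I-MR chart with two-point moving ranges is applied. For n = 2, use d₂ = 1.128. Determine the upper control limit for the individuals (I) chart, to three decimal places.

212.939

X̄ = (189.5 + 203.2 + 194.3 + 195.4 + 197.6 + 198.6 + 193.3 + 193.1 + 199.2 + 202.6 + 204.9 + 207.5 + 191.0 + 201.0) / 14 = 197.9429
Moving ranges: 13.7, 8.9, 1.1, 2.2, 1.0, 5.3, 0.2, 6.1, 3.4, 2.3, 2.6, 16.5, 10.0; M̄R̄ = 73.3000 / 13 = 5.6385
UCL = X̄ + 3·M̄R̄/d₂ = 197.9429 + 3 × 5.6385 / 1.128 = 212.9388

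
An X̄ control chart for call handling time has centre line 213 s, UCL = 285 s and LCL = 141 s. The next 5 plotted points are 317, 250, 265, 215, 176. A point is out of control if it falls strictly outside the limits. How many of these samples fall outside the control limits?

Compare each point to [141, 285]: sample 1 = 317 > UCL.

1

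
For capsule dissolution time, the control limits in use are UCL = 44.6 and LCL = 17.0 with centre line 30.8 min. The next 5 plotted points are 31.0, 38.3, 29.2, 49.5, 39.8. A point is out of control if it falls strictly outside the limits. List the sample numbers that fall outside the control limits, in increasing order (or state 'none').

Compare each point to [17.0, 44.6]: sample 4 = 49.5 > UCL.

4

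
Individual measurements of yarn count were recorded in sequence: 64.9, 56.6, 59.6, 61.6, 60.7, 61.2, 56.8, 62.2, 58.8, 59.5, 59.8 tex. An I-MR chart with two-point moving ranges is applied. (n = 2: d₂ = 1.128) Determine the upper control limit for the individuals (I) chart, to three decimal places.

67.841

X̄ = (64.9 + 56.6 + 59.6 + 61.6 + 60.7 + 61.2 + 56.8 + 62.2 + 58.8 + 59.5 + 59.8) / 11 = 60.1545
Moving ranges: 8.3, 3.0, 2.0, 0.9, 0.5, 4.4, 5.4, 3.4, 0.7, 0.3; M̄R̄ = 28.9000 / 10 = 2.8900
UCL = X̄ + 3·M̄R̄/d₂ = 60.1545 + 3 × 2.8900 / 1.128 = 67.8407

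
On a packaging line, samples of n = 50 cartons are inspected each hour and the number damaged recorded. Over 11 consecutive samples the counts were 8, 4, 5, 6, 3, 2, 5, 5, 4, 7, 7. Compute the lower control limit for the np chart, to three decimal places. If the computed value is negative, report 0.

0.000

p̄ = Σdᵢ / (k·n) = 56 / (11 × 50) = 0.10182
LCL = np̄ − 3·√(np̄(1−p̄)) = 5.0909 − 3 × 2.1384 = -1.3242 → 0 (negative, so LCL = 0)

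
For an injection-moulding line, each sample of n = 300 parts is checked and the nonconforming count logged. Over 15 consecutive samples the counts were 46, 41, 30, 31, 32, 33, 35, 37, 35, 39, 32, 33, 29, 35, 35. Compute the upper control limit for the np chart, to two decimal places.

51.52

p̄ = Σdᵢ / (k·n) = 523 / (15 × 300) = 0.11622
UCL = np̄ + 3·√(np̄(1−p̄)) = 34.8667 + 3 × √(34.8667×0.88378) = 34.8667 + 3 × 5.5511 = 51.5199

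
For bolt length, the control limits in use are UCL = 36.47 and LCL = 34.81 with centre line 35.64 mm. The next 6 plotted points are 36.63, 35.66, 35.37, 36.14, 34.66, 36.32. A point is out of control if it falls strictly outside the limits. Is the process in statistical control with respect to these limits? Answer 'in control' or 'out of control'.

out of control

Compare each point to [34.81, 36.47]: sample 1 = 36.63 > UCL; sample 5 = 34.66 < LCL.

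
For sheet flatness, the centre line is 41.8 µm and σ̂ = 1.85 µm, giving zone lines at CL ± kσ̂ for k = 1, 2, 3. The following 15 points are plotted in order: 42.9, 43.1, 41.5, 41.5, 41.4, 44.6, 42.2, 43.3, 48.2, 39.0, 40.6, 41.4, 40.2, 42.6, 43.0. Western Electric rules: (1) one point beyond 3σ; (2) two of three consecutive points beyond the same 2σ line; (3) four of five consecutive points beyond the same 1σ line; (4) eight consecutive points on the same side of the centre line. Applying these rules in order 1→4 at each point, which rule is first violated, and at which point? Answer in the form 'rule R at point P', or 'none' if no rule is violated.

Zone of each point (C = within 1σ̂, B = 1σ̂–2σ̂, A = 2σ̂–3σ̂, * = beyond 3σ̂; sign = side of CL): 1:+C, 2:+C, 3:-C, 4:-C, 5:-C, 6:+B, 7:+C, 8:+C, 9:+*, 10:-B, 11:-C, 12:-C, 13:-C, 14:+C, 15:+C
Rule 1 (one point beyond the 3σ limits) is satisfied at point 9.

rule 1 at point 9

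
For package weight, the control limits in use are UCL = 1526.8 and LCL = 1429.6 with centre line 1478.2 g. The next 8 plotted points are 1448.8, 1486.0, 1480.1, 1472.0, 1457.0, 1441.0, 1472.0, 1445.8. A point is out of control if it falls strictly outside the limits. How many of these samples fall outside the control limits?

0

All 8 points lie within [1429.6, 1526.8].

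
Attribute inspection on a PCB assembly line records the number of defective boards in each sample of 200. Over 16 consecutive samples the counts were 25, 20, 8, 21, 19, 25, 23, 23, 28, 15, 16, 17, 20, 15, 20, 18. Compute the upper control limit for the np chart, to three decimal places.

32.166

p̄ = Σdᵢ / (k·n) = 313 / (16 × 200) = 0.09781
UCL = np̄ + 3·√(np̄(1−p̄)) = 19.5625 + 3 × √(19.5625×0.90219) = 19.5625 + 3 × 4.2011 = 32.1657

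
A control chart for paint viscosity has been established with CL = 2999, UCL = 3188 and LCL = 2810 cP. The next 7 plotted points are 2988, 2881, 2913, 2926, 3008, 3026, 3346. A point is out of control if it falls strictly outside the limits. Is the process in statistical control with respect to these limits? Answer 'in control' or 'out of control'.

Compare each point to [2810, 3188]: sample 7 = 3346 > UCL.

out of control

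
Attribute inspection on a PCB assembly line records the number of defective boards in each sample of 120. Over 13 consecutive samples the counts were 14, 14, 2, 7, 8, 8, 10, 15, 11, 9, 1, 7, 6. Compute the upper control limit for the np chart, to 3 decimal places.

17.099

p̄ = Σdᵢ / (k·n) = 112 / (13 × 120) = 0.07179
UCL = np̄ + 3·√(np̄(1−p̄)) = 8.6154 + 3 × √(8.6154×0.92821) = 8.6154 + 3 × 2.8279 = 17.0990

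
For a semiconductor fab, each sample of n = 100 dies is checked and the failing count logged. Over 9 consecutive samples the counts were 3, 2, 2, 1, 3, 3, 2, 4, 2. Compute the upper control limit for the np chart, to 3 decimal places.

7.077

p̄ = Σdᵢ / (k·n) = 22 / (9 × 100) = 0.02444
UCL = np̄ + 3·√(np̄(1−p̄)) = 2.4444 + 3 × √(2.4444×0.97556) = 2.4444 + 3 × 1.5442 = 7.0772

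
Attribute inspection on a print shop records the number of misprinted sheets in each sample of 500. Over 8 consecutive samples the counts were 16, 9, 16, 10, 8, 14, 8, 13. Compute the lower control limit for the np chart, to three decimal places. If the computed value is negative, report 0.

1.588

p̄ = Σdᵢ / (k·n) = 94 / (8 × 500) = 0.02350
LCL = np̄ − 3·√(np̄(1−p̄)) = 11.7500 − 3 × 3.3873 = 1.5881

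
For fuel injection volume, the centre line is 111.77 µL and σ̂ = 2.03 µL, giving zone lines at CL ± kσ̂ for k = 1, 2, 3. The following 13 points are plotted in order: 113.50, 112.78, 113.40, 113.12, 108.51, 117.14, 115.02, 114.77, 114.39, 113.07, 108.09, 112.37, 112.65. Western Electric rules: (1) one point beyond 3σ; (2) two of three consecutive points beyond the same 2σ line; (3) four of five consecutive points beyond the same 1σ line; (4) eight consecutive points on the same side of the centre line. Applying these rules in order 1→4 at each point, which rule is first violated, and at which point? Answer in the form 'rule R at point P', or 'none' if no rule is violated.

Zone of each point (C = within 1σ̂, B = 1σ̂–2σ̂, A = 2σ̂–3σ̂, * = beyond 3σ̂; sign = side of CL): 1:+C, 2:+C, 3:+C, 4:+C, 5:-B, 6:+A, 7:+B, 8:+B, 9:+B, 10:+C, 11:-B, 12:+C, 13:+C
Rule 3 (four of five consecutive points beyond the same 1σ limit) is satisfied at point 9.

rule 3 at point 9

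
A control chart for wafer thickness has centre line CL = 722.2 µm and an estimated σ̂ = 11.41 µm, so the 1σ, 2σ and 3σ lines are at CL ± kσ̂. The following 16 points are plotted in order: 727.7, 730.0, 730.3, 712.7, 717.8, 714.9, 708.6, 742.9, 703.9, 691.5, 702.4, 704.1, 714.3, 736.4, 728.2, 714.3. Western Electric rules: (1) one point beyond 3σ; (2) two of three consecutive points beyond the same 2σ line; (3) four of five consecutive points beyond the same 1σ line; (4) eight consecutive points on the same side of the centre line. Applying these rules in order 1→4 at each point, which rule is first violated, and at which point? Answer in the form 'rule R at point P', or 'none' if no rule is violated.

rule 3 at point 11

Zone of each point (C = within 1σ̂, B = 1σ̂–2σ̂, A = 2σ̂–3σ̂, * = beyond 3σ̂; sign = side of CL): 1:+C, 2:+C, 3:+C, 4:-C, 5:-C, 6:-C, 7:-B, 8:+B, 9:-B, 10:-A, 11:-B, 12:-B, 13:-C, 14:+B, 15:+C, 16:-C
Rule 3 (four of five consecutive points beyond the same 1σ limit) is satisfied at point 11.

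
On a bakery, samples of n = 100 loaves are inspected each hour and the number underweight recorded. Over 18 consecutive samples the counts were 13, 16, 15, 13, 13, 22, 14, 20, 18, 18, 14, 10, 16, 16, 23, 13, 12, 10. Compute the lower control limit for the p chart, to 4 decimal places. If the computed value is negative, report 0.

0.0452

p̄ = Σdᵢ / (k·n) = 276 / (18 × 100) = 0.15333
LCL = p̄ − 3·√(p̄(1−p̄)/n) = 0.15333 − 3 × 0.03603 = 0.04524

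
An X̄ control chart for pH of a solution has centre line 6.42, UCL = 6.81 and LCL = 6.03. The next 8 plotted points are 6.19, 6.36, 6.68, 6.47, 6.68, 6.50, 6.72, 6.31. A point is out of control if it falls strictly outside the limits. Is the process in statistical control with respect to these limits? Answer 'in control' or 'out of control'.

All 8 points lie within [6.03, 6.81].

in control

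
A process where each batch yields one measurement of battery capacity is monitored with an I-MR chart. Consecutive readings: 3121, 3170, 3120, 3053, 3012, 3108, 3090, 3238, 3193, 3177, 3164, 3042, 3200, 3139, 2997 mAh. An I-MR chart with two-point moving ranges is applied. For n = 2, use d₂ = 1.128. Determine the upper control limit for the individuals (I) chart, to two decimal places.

3316.51

X̄ = (3121 + 3170 + 3120 + 3053 + 3012 + 3108 + 3090 + 3238 + 3193 + 3177 + 3164 + 3042 + 3200 + 3139 + 2997) / 15 = 3121.6000
Moving ranges: 49, 50, 67, 41, 96, 18, 148, 45, 16, 13, 122, 158, 61, 142; M̄R̄ = 1026.0000 / 14 = 73.2857
UCL = X̄ + 3·M̄R̄/d₂ = 3121.6000 + 3 × 73.2857 / 1.128 = 3316.5088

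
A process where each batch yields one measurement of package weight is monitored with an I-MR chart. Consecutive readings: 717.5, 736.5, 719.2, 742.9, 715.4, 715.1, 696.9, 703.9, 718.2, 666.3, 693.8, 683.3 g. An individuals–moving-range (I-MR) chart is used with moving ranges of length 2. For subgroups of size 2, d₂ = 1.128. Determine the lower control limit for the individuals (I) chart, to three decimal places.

X̄ = (717.5 + 736.5 + 719.2 + 742.9 + 715.4 + 715.1 + 696.9 + 703.9 + 718.2 + 666.3 + 693.8 + 683.3) / 12 = 709.0833
Moving ranges: 19.0, 17.3, 23.7, 27.5, 0.3, 18.2, 7.0, 14.3, 51.9, 27.5, 10.5; M̄R̄ = 217.2000 / 11 = 19.7455
LCL = X̄ − 3·M̄R̄/d₂ = 709.0833 − 3 × 19.7455 / 1.128 = 656.5688

656.569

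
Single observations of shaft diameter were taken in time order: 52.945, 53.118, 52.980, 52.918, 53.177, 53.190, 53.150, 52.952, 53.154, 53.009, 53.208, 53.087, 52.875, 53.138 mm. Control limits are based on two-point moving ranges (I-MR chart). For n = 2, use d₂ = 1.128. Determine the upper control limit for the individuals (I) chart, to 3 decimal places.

53.479

X̄ = (52.945 + 53.118 + 52.980 + 52.918 + 53.177 + 53.190 + 53.150 + 52.952 + 53.154 + 53.009 + 53.208 + 53.087 + 52.875 + 53.138) / 14 = 53.0644
Moving ranges: 0.173, 0.138, 0.062, 0.259, 0.013, 0.040, 0.198, 0.202, 0.145, 0.199, 0.121, 0.212, 0.263; M̄R̄ = 2.0250 / 13 = 0.1558
UCL = X̄ + 3·M̄R̄/d₂ = 53.0644 + 3 × 0.1558 / 1.128 = 53.4786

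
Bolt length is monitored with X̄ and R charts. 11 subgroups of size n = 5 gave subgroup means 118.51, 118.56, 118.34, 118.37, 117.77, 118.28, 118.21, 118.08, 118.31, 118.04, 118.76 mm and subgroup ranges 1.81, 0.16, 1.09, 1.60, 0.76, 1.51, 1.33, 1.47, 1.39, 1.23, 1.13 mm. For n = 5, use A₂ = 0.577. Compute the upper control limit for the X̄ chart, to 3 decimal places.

119.001

X̄̄ = (118.51 + 118.56 + 118.34 + 118.37 + 117.77 + 118.28 + 118.21 + 118.08 + 118.31 + 118.04 + 118.76) / 11 = 1301.2300 / 11 = 118.2936
R̄ = (1.81 + 0.16 + 1.09 + 1.60 + 0.76 + 1.51 + 1.33 + 1.47 + 1.39 + 1.23 + 1.13) / 11 = 13.4800 / 11 = 1.2255
UCL = X̄̄ + A₂·R̄ = 118.2936 + 0.577 × 1.2255 = 119.0007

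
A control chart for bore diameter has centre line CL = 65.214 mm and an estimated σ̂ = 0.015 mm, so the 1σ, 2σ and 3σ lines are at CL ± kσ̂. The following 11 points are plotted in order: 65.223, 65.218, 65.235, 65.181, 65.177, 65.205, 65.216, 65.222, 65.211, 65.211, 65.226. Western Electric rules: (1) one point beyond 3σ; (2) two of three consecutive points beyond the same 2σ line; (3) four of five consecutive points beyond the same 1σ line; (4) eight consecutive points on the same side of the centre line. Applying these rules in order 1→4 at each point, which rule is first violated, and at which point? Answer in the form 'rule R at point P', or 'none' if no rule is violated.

rule 2 at point 5

Zone of each point (C = within 1σ̂, B = 1σ̂–2σ̂, A = 2σ̂–3σ̂, * = beyond 3σ̂; sign = side of CL): 1:+C, 2:+C, 3:+B, 4:-A, 5:-A, 6:-C, 7:+C, 8:+C, 9:-C, 10:-C, 11:+C
Rule 2 (two of three consecutive points beyond the same 2σ limit) is satisfied at point 5.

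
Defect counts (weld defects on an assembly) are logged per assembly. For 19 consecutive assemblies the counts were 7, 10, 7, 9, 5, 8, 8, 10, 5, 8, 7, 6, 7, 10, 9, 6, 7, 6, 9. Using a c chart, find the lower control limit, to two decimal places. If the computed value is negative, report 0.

c̄ = (7 + 10 + 7 + 9 + 5 + 8 + 8 + 10 + 5 + 8 + 7 + 6 + 7 + 10 + 9 + 6 + 7 + 6 + 9) / 19 = 144 / 19 = 7.5789
LCL = c̄ − 3√c̄ = 7.5789 − 3 × 2.7530 = -0.6800 → 0 (cannot be negative)

0.00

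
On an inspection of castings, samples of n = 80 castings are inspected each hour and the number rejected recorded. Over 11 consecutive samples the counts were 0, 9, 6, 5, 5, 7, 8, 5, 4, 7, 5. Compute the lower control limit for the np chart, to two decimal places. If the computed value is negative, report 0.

0.00

p̄ = Σdᵢ / (k·n) = 61 / (11 × 80) = 0.06932
LCL = np̄ − 3·√(np̄(1−p̄)) = 5.5455 − 3 × 2.2718 = -1.2699 → 0 (negative, so LCL = 0)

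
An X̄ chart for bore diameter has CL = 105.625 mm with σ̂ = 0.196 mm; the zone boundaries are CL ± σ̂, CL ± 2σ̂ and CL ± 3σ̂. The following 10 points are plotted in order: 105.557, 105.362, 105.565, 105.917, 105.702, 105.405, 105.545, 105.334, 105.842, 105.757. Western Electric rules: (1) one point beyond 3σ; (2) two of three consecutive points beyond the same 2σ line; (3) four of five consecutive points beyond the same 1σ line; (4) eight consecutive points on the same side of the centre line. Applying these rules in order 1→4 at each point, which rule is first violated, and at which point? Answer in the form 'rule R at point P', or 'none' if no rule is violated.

none

Zone of each point (C = within 1σ̂, B = 1σ̂–2σ̂, A = 2σ̂–3σ̂, * = beyond 3σ̂; sign = side of CL): 1:-C, 2:-B, 3:-C, 4:+B, 5:+C, 6:-B, 7:-C, 8:-B, 9:+B, 10:+C
No rule fires across all 10 points.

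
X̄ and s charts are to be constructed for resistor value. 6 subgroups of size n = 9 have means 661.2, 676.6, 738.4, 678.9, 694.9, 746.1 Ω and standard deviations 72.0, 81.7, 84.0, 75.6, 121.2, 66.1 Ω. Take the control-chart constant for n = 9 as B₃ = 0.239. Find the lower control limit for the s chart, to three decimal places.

s̄ = (72.0 + 81.7 + 84.0 + 75.6 + 121.2 + 66.1) / 6 = 83.4333
LCL_s = B₃·s̄ = 0.239 × 83.4333 = 19.9406

19.941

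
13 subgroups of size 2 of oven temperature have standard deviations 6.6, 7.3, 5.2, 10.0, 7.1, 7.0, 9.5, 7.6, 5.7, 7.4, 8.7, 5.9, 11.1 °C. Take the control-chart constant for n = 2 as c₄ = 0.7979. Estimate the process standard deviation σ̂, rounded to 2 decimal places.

s̄ = (6.6 + 7.3 + 5.2 + 10.0 + 7.1 + 7.0 + 9.5 + 7.6 + 5.7 + 7.4 + 8.7 + 5.9 + 11.1) / 13 = 7.6231
σ̂ = s̄ / c₄ = 7.6231 / 0.7979 = 9.5539

9.55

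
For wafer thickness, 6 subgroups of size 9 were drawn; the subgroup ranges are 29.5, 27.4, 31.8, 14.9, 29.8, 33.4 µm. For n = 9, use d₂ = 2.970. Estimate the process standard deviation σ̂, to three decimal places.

R̄ = (29.5 + 27.4 + 31.8 + 14.9 + 29.8 + 33.4) / 6 = 27.8000
σ̂ = R̄ / d₂ = 27.8000 / 2.970 = 9.3603

9.360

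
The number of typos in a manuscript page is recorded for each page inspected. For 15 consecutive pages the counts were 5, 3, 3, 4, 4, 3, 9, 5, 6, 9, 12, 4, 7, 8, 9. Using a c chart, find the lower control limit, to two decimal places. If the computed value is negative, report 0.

0.00

c̄ = (5 + 3 + 3 + 4 + 4 + 3 + 9 + 5 + 6 + 9 + 12 + 4 + 7 + 8 + 9) / 15 = 91 / 15 = 6.0667
LCL = c̄ − 3√c̄ = 6.0667 − 3 × 2.4631 = -1.3225 → 0 (cannot be negative)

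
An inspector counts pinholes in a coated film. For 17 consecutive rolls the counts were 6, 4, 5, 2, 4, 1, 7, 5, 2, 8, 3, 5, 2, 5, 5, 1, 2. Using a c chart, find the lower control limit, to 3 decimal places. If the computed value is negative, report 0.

c̄ = (6 + 4 + 5 + 2 + 4 + 1 + 7 + 5 + 2 + 8 + 3 + 5 + 2 + 5 + 5 + 1 + 2) / 17 = 67 / 17 = 3.9412
LCL = c̄ − 3√c̄ = 3.9412 − 3 × 1.9852 = -2.0145 → 0 (cannot be negative)

0.000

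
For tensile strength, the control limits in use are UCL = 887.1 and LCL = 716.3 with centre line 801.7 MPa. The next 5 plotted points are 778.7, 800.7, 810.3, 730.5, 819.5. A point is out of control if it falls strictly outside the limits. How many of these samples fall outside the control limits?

0

All 5 points lie within [716.3, 887.1].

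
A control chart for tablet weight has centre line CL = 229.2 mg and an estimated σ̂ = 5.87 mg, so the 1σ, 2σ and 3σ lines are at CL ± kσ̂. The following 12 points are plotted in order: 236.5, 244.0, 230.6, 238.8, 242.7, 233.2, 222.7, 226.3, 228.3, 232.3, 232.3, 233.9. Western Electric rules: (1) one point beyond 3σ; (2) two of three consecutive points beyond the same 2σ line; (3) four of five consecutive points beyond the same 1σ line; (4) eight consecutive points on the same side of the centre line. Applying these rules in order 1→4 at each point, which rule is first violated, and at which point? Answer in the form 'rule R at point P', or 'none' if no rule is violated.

Zone of each point (C = within 1σ̂, B = 1σ̂–2σ̂, A = 2σ̂–3σ̂, * = beyond 3σ̂; sign = side of CL): 1:+B, 2:+A, 3:+C, 4:+B, 5:+A, 6:+C, 7:-B, 8:-C, 9:-C, 10:+C, 11:+C, 12:+C
Rule 3 (four of five consecutive points beyond the same 1σ limit) is satisfied at point 5.

rule 3 at point 5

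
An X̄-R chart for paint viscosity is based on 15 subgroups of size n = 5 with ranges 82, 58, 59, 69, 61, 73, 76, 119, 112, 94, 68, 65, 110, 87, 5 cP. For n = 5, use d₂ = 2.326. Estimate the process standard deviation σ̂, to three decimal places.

32.617

R̄ = (82 + 58 + 59 + 69 + 61 + 73 + 76 + 119 + 112 + 94 + 68 + 65 + 110 + 87 + 5) / 15 = 75.8667
σ̂ = R̄ / d₂ = 75.8667 / 2.326 = 32.6168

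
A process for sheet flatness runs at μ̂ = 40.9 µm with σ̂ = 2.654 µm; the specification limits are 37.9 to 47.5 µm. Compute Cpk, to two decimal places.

Cpu = (USL − μ̂) / (3σ̂) = (47.5 − 40.9) / (3 × 2.654) = 0.8289; Cpl = (μ̂ − LSL) / (3σ̂) = (40.9 − 37.9) / (3 × 2.654) = 0.3768; Cpk = min(Cpu, Cpl) = 0.3768

0.38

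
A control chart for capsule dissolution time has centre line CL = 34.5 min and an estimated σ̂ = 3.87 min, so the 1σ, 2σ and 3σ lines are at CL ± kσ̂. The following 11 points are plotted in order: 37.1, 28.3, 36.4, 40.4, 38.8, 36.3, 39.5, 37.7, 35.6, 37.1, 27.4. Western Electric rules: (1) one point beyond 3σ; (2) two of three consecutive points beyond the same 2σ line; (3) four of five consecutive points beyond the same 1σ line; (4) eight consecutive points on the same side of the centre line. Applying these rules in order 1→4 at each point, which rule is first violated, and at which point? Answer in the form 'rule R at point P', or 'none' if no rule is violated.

Zone of each point (C = within 1σ̂, B = 1σ̂–2σ̂, A = 2σ̂–3σ̂, * = beyond 3σ̂; sign = side of CL): 1:+C, 2:-B, 3:+C, 4:+B, 5:+B, 6:+C, 7:+B, 8:+C, 9:+C, 10:+C, 11:-B
Rule 4 (eight consecutive points on the same side of the centre line) is satisfied at point 10.

rule 4 at point 10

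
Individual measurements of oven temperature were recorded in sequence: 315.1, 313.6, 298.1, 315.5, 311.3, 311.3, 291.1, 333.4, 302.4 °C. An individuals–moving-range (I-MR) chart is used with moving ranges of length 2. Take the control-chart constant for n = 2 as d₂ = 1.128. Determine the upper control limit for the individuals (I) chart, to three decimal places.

354.116

X̄ = (315.1 + 313.6 + 298.1 + 315.5 + 311.3 + 311.3 + 291.1 + 333.4 + 302.4) / 9 = 310.2000
Moving ranges: 1.5, 15.5, 17.4, 4.2, 0.0, 20.2, 42.3, 31.0; M̄R̄ = 132.1000 / 8 = 16.5125
UCL = X̄ + 3·M̄R̄/d₂ = 310.2000 + 3 × 16.5125 / 1.128 = 354.1162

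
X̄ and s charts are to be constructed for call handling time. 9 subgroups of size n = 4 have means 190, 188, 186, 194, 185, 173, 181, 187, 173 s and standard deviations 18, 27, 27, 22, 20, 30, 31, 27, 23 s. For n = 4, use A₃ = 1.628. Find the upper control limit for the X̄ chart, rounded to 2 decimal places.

X̄̄ = (190 + 188 + 186 + 194 + 185 + 173 + 181 + 187 + 173) / 9 = 184.1111
s̄ = (18 + 27 + 27 + 22 + 20 + 30 + 31 + 27 + 23) / 9 = 25.0000
UCL = X̄̄ + A₃·s̄ = 184.1111 + 1.628 × 25.0000 = 224.8111

224.81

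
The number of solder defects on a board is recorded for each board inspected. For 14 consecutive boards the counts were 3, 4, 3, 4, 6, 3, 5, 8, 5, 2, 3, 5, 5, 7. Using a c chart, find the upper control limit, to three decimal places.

c̄ = (3 + 4 + 3 + 4 + 6 + 3 + 5 + 8 + 5 + 2 + 3 + 5 + 5 + 7) / 14 = 63 / 14 = 4.5000
UCL = c̄ + 3√c̄ = 4.5000 + 3 × √4.5000 = 4.5000 + 3 × 2.1213 = 10.8640

10.864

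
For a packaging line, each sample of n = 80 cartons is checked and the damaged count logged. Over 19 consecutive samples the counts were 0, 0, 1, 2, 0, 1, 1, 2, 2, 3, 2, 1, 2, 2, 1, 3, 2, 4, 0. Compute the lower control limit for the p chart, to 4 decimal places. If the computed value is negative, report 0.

0.0000

p̄ = Σdᵢ / (k·n) = 29 / (19 × 80) = 0.01908
LCL = p̄ − 3·√(p̄(1−p̄)/n) = 0.01908 − 3 × 0.01529 = -0.02681 → 0 (negative, so LCL = 0)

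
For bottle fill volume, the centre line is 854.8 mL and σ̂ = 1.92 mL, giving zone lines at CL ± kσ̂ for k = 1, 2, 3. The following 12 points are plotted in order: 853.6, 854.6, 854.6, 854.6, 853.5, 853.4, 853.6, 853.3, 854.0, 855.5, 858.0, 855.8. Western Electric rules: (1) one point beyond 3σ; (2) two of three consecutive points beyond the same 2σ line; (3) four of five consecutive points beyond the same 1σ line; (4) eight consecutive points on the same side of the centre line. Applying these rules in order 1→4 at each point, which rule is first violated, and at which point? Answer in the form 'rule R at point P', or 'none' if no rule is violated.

Zone of each point (C = within 1σ̂, B = 1σ̂–2σ̂, A = 2σ̂–3σ̂, * = beyond 3σ̂; sign = side of CL): 1:-C, 2:-C, 3:-C, 4:-C, 5:-C, 6:-C, 7:-C, 8:-C, 9:-C, 10:+C, 11:+B, 12:+C
Rule 4 (eight consecutive points on the same side of the centre line) is satisfied at point 8.

rule 4 at point 8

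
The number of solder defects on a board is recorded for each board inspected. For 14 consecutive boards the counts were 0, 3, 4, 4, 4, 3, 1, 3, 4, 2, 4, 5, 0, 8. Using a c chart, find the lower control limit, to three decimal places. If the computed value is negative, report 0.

c̄ = (0 + 3 + 4 + 4 + 4 + 3 + 1 + 3 + 4 + 2 + 4 + 5 + 0 + 8) / 14 = 45 / 14 = 3.2143
LCL = c̄ − 3√c̄ = 3.2143 − 3 × 1.7928 = -2.1642 → 0 (cannot be negative)

0.000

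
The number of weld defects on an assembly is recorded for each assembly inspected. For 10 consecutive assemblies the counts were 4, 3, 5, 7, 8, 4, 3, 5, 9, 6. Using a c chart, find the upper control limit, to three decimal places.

c̄ = (4 + 3 + 5 + 7 + 8 + 4 + 3 + 5 + 9 + 6) / 10 = 54 / 10 = 5.4000
UCL = c̄ + 3√c̄ = 5.4000 + 3 × √5.4000 = 5.4000 + 3 × 2.3238 = 12.3714

12.371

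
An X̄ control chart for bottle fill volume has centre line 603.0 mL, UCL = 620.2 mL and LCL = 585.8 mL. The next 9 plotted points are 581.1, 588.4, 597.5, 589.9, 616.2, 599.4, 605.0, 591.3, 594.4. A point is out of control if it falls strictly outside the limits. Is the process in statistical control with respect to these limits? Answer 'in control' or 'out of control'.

Compare each point to [585.8, 620.2]: sample 1 = 581.1 < LCL.

out of control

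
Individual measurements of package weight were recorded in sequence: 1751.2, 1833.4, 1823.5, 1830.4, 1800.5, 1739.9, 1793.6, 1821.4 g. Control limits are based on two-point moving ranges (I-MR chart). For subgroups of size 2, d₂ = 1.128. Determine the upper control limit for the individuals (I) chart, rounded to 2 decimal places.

X̄ = (1751.2 + 1833.4 + 1823.5 + 1830.4 + 1800.5 + 1739.9 + 1793.6 + 1821.4) / 8 = 1799.2375
Moving ranges: 82.2, 9.9, 6.9, 29.9, 60.6, 53.7, 27.8; M̄R̄ = 271.0000 / 7 = 38.7143
UCL = X̄ + 3·M̄R̄/d₂ = 1799.2375 + 3 × 38.7143 / 1.128 = 1902.2010

1902.20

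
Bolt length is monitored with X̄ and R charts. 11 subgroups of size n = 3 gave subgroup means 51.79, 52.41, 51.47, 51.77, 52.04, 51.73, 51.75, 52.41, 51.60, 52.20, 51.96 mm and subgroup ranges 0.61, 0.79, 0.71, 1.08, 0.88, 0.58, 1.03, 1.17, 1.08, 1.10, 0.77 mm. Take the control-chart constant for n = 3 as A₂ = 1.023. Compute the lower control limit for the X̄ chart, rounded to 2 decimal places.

X̄̄ = (51.79 + 52.41 + 51.47 + 51.77 + 52.04 + 51.73 + 51.75 + 52.41 + 51.60 + 52.20 + 51.96) / 11 = 571.1300 / 11 = 51.9209
R̄ = (0.61 + 0.79 + 0.71 + 1.08 + 0.88 + 0.58 + 1.03 + 1.17 + 1.08 + 1.10 + 0.77) / 11 = 9.8000 / 11 = 0.8909
LCL = X̄̄ − A₂·R̄ = 51.9209 − 1.023 × 0.8909 = 51.0095

51.01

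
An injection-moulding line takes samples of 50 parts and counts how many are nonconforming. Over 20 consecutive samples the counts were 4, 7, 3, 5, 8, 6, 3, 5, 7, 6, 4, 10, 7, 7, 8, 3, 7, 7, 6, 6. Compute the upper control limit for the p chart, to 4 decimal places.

p̄ = Σdᵢ / (k·n) = 119 / (20 × 50) = 0.11900
UCL = p̄ + 3·√(p̄(1−p̄)/n) = 0.11900 + 3 × √(0.11900×0.88100/50) = 0.11900 + 3 × 0.04579 = 0.25637

0.2564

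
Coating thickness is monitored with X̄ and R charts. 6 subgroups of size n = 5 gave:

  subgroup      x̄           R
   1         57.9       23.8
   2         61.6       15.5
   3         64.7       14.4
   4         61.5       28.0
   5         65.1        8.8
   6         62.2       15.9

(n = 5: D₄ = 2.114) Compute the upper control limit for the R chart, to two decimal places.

37.49

R̄ = (23.8 + 15.5 + 14.4 + 28.0 + 8.8 + 15.9) / 6 = 106.4000 / 6 = 17.7333
UCL_R = D₄·R̄ = 2.114 × 17.7333 = 37.4883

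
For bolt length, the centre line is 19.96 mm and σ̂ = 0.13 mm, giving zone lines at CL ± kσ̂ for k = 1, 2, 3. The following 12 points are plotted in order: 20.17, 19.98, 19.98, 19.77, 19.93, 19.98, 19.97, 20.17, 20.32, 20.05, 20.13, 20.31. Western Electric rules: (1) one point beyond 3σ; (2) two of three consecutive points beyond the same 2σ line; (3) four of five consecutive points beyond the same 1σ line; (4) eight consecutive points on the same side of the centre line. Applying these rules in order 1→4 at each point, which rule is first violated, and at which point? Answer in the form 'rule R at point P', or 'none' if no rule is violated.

rule 3 at point 12

Zone of each point (C = within 1σ̂, B = 1σ̂–2σ̂, A = 2σ̂–3σ̂, * = beyond 3σ̂; sign = side of CL): 1:+B, 2:+C, 3:+C, 4:-B, 5:-C, 6:+C, 7:+C, 8:+B, 9:+A, 10:+C, 11:+B, 12:+A
Rule 3 (four of five consecutive points beyond the same 1σ limit) is satisfied at point 12.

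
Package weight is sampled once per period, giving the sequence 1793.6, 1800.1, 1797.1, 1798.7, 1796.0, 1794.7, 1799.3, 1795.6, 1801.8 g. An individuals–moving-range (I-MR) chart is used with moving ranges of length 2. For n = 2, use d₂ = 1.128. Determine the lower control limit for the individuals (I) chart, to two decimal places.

1787.59

X̄ = (1793.6 + 1800.1 + 1797.1 + 1798.7 + 1796.0 + 1794.7 + 1799.3 + 1795.6 + 1801.8) / 9 = 1797.4333
Moving ranges: 6.5, 3.0, 1.6, 2.7, 1.3, 4.6, 3.7, 6.2; M̄R̄ = 29.6000 / 8 = 3.7000
LCL = X̄ − 3·M̄R̄/d₂ = 1797.4333 − 3 × 3.7000 / 1.128 = 1787.5929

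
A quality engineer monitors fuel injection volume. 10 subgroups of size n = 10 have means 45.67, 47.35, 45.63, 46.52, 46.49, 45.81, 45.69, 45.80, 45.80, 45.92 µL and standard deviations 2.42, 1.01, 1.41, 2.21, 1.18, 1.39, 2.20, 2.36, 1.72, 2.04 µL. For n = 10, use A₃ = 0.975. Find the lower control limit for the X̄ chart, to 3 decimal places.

X̄̄ = (45.67 + 47.35 + 45.63 + 46.52 + 46.49 + 45.81 + 45.69 + 45.80 + 45.80 + 45.92) / 10 = 46.0680
s̄ = (2.42 + 1.01 + 1.41 + 2.21 + 1.18 + 1.39 + 2.20 + 2.36 + 1.72 + 2.04) / 10 = 1.7940
LCL = X̄̄ − A₃·s̄ = 46.0680 − 0.975 × 1.7940 = 44.3188

44.319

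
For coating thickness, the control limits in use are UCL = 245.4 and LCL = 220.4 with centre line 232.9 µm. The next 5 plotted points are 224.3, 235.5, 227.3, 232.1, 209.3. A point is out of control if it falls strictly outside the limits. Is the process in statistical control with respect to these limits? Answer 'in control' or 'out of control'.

Compare each point to [220.4, 245.4]: sample 5 = 209.3 < LCL.

out of control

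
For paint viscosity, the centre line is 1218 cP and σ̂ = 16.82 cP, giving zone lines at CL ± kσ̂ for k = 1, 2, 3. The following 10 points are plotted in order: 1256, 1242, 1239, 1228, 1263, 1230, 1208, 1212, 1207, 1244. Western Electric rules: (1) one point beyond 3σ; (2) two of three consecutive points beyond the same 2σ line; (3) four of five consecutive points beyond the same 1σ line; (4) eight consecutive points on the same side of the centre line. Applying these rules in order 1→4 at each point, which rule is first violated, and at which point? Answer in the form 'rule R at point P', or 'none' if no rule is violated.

Zone of each point (C = within 1σ̂, B = 1σ̂–2σ̂, A = 2σ̂–3σ̂, * = beyond 3σ̂; sign = side of CL): 1:+A, 2:+B, 3:+B, 4:+C, 5:+A, 6:+C, 7:-C, 8:-C, 9:-C, 10:+B
Rule 3 (four of five consecutive points beyond the same 1σ limit) is satisfied at point 5.

rule 3 at point 5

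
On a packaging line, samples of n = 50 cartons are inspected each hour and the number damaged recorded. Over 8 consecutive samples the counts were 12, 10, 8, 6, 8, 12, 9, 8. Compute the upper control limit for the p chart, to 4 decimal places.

p̄ = Σdᵢ / (k·n) = 73 / (8 × 50) = 0.18250
UCL = p̄ + 3·√(p̄(1−p̄)/n) = 0.18250 + 3 × √(0.18250×0.81750/50) = 0.18250 + 3 × 0.05462 = 0.34637

0.3464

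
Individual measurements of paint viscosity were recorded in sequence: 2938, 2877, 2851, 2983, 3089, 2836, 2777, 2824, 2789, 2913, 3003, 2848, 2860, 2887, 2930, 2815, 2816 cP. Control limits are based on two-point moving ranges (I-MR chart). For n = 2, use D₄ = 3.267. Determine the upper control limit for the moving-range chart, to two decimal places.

Moving ranges: 61, 26, 132, 106, 253, 59, 47, 35, 124, 90, 155, 12, 27, 43, 115, 1; M̄R̄ = 1286.0000 / 16 = 80.3750
UCL_MR = D₄·M̄R̄ = 3.267 × 80.3750 = 262.5851

262.59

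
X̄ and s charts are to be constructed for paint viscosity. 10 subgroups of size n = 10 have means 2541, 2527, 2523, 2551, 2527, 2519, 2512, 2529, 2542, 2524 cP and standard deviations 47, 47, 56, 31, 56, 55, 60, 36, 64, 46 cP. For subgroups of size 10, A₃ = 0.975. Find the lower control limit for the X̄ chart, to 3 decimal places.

2480.945

X̄̄ = (2541 + 2527 + 2523 + 2551 + 2527 + 2519 + 2512 + 2529 + 2542 + 2524) / 10 = 2529.5000
s̄ = (47 + 47 + 56 + 31 + 56 + 55 + 60 + 36 + 64 + 46) / 10 = 49.8000
LCL = X̄̄ − A₃·s̄ = 2529.5000 − 0.975 × 49.8000 = 2480.9450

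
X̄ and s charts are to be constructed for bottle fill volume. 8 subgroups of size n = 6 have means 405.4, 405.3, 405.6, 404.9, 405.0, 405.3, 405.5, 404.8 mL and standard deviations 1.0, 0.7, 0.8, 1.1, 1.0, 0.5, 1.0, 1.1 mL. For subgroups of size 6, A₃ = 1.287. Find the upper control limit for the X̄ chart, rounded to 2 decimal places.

X̄̄ = (405.4 + 405.3 + 405.6 + 404.9 + 405.0 + 405.3 + 405.5 + 404.8) / 8 = 405.2250
s̄ = (1.0 + 0.7 + 0.8 + 1.1 + 1.0 + 0.5 + 1.0 + 1.1) / 8 = 0.9000
UCL = X̄̄ + A₃·s̄ = 405.2250 + 1.287 × 0.9000 = 406.3833

406.38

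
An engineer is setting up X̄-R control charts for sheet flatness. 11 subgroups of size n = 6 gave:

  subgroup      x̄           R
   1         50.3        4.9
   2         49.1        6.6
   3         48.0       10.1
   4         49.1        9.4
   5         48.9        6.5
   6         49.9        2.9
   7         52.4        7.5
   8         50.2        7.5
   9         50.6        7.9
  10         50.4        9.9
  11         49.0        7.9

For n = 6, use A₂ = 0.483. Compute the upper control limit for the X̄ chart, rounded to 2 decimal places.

53.37

X̄̄ = (50.3 + 49.1 + 48.0 + 49.1 + 48.9 + 49.9 + 52.4 + 50.2 + 50.6 + 50.4 + 49.0) / 11 = 547.9000 / 11 = 49.8091
R̄ = (4.9 + 6.6 + 10.1 + 9.4 + 6.5 + 2.9 + 7.5 + 7.5 + 7.9 + 9.9 + 7.9) / 11 = 81.1000 / 11 = 7.3727
UCL = X̄̄ + A₂·R̄ = 49.8091 + 0.483 × 7.3727 = 53.3701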